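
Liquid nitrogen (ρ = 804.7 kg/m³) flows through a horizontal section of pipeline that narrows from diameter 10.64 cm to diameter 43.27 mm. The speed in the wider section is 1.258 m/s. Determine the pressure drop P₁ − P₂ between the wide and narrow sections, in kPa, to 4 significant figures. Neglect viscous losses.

Continuity gives A₁v₁ = A₂v₂, so v₂ = (88.91 cm²)/(14.70 cm²) × 1.258 m/s = 7.607 m/s.
The pipe is horizontal, so Bernoulli reduces to P₁ + ½ρv₁² = P₂ + ½ρv₂².
P₁ − P₂ = ½·804.7·(7.607² − 1.258²) = ½·804.7·56.28 = 22640 Pa.

ΔP ≈ 22.64 kPa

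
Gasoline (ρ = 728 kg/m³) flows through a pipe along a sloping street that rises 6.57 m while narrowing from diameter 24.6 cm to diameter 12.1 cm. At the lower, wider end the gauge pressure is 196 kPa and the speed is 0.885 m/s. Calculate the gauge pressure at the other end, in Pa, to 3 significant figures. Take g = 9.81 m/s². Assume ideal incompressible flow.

P₂ = 144000 Pa

By continuity, v₂ = v₁·A₁/A₂ = 0.885·(475/115) = 3.66 m/s.
Bernoulli: P₁ + ½ρv₁² + ρg h₁ = P₂ + ½ρv₂² + ρg h₂, so P₂ = P₁ + ½ρ(v₁² − v₂²) − ρg(h₂ − h₁).
P₂ = 196000 + ½·728·(0.885² − 3.66²) − 728·9.81·(+6.57) = 196000 + (-4590) − (46900) = 144000 Pa.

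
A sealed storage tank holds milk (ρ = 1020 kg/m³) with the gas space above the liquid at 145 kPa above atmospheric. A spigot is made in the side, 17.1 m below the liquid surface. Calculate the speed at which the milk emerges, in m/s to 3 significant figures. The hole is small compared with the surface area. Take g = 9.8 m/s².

Take point 1 at the surface (v₁ ≈ 0) and point 2 at the hole (at atmospheric pressure). Bernoulli: P₁ + ρg h = P_atm + ½ρv₂².
With P₁ − P_atm = 145000 Pa, v₂ = √(2gh + 2ΔP/ρ) = √(2·9.8·17.1 + 2·145000/1020) = 24.9 m/s.

v = 24.9 m/s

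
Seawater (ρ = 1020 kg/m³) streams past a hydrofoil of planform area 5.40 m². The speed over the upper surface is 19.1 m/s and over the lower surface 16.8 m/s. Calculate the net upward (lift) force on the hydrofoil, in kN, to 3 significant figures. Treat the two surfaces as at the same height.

F = 227 kN

With equal heights on the two surfaces, Bernoulli gives P_lower − P_upper = ½ρ(v_upper² − v_lower²).
ΔP = ½·1020·(19.1² − 16.8²) = 42100 Pa.
Lift = ΔP · A = 42100 × 5.40 = 227000 N.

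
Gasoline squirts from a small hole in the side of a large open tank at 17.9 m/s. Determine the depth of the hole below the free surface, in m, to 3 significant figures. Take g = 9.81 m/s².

For a small hole in a large open tank, ½v² = gh, giving h = v²/(2g).
h = 17.9²/(2·9.81) = 320/19.62 = 16.3 m.

h ≈ 16.3 m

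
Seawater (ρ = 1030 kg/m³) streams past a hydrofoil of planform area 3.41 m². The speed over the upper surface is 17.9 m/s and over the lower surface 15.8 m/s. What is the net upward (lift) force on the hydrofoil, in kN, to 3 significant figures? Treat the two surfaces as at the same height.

F ≈ 124 kN

The faster flow above has the lower pressure; Bernoulli (same height) gives ΔP = ½ρ(v_up² − v_low²).
ΔP = ½·1030·(17.9² − 15.8²) = 36400 Pa.
Lift = ΔP · A = 36400 × 3.41 = 124000 N.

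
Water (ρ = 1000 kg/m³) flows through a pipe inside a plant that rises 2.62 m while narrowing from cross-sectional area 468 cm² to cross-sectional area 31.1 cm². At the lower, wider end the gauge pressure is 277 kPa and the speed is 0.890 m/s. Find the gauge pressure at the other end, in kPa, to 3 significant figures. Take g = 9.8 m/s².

P₂ = 162 kPa

By continuity, v₂ = v₁·A₁/A₂ = 0.890·(468/31.1) = 13.4 m/s.
Bernoulli: P₁ + ½ρv₁² + ρg h₁ = P₂ + ½ρv₂² + ρg h₂, so P₂ = P₁ + ½ρ(v₁² − v₂²) − ρg(h₂ − h₁).
P₂ = 277000 + ½·1000·(0.890² − 13.4²) − 1000·9.8·(+2.62) = 277000 + (-89300) − (25700) = 162000 Pa.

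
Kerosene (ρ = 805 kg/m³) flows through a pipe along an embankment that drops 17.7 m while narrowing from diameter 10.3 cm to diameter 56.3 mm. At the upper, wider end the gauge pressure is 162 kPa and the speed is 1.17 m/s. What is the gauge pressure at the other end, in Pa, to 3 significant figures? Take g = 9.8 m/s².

296000 Pa

Continuity gives A₁v₁ = A₂v₂, so v₂ = (83.3 cm²)/(24.9 cm²) × 1.17 m/s = 3.92 m/s.
Bernoulli: P₁ + ½ρv₁² + ρg h₁ = P₂ + ½ρv₂² + ρg h₂, so P₂ = P₁ + ½ρ(v₁² − v₂²) − ρg(h₂ − h₁).
P₂ = 162000 + ½·805·(1.17² − 3.92²) − 805·9.8·(−17.7) = 162000 + (-5620) − (-140000) = 296000 Pa.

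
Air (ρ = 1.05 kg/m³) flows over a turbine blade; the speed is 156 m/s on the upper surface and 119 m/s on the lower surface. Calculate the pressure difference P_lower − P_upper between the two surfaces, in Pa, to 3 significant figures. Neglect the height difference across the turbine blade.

ΔP ≈ 5340 Pa

The pressure is lower where the speed is higher: ΔP = ½ρ(v_up² − v_low²).
ΔP = ½·1.05·(156² − 119²) = 5340 Pa.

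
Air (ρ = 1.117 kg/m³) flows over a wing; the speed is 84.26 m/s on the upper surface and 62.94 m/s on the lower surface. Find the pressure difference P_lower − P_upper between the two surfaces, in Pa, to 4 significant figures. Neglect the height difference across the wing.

1753 Pa

Bernoulli (same height): P_lower − P_upper = ½ρ(v_upper² − v_lower²).
ΔP = ½·1.117·(84.26² − 62.94²) = 1753 Pa.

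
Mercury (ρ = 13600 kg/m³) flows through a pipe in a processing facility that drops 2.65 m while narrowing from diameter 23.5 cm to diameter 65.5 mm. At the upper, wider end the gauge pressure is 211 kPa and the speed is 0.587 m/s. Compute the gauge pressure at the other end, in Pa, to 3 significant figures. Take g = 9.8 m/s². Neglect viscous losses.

Mass conservation (A₁v₁ = A₂v₂) gives v₂ = 0.587 × 434/33.7 = 7.56 m/s.
Energy conservation along the streamline gives P₂ = P₁ − ½ρ(v₂² − v₁²) − ρg(h₂ − h₁).
P₂ = 211000 + ½·13600·(0.587² − 7.56²) − 13600·9.8·(−2.65) = 211000 + (-386000) − (-353000) = 178000 Pa.

P₂ = 178000 Pa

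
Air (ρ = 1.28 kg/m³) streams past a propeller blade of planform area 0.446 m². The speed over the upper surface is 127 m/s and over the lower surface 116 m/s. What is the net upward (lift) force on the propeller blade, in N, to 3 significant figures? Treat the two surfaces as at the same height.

The faster flow above has the lower pressure; Bernoulli (same height) gives ΔP = ½ρ(v_up² − v_low²).
ΔP = ½·1.28·(127² − 116²) = 1710 Pa.
Lift = ΔP · A = 1710 × 0.446 = 763 N.

F ≈ 763 N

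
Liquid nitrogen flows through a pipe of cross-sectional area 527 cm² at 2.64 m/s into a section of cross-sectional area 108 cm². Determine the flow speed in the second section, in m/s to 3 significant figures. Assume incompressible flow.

By continuity, v₂ = v₁·A₁/A₂ = 2.64·(527/108) = 12.9 m/s.

v₂ ≈ 12.9 m/s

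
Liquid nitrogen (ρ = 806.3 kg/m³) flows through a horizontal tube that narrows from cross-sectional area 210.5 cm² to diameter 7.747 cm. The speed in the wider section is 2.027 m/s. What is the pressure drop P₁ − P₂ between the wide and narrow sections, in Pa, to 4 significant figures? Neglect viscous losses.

Continuity gives A₁v₁ = A₂v₂, so v₂ = (210.5 cm²)/(47.14 cm²) × 2.027 m/s = 9.052 m/s.
The pipe is horizontal, so Bernoulli reduces to P₁ + ½ρv₁² = P₂ + ½ρv₂².
P₁ − P₂ = ½·806.3·(9.052² − 2.027²) = ½·806.3·77.83 = 31380 Pa.

ΔP = 31380 Pa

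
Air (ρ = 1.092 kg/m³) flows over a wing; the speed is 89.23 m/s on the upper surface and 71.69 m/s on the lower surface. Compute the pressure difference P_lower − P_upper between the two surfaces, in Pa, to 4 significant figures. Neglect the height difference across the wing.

ΔP = 1541 Pa

With negligible Δh, P + ½ρv² is constant, so P_low − P_up = ½ρ(v_up² − v_low²).
ΔP = ½·1.092·(89.23² − 71.69²) = 1541 Pa.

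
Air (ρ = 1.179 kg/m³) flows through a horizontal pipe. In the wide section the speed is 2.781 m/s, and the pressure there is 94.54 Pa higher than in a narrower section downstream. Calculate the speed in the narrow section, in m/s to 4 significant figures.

v₂ ≈ 12.97 m/s

With h₁ = h₂, rearranging Bernoulli gives v₂ = √(v₁² + 2ΔP/ρ).
v₂ = √(2.781² + 2·94.54/1.179) = √(7.734 + 160.4) = 12.97 m/s.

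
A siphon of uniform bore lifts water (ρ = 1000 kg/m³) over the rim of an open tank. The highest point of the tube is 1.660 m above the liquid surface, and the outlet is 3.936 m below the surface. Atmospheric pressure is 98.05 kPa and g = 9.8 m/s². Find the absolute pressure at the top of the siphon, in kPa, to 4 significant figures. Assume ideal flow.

P_top ≈ 43.21 kPa

From the surface to the outlet (both open to atmosphere, surface at rest): v = √(2g·h_out) = √(2·9.8·3.936) = 8.783 m/s.
The bore is uniform, so the speed at the crest is the same v. Bernoulli surface→crest: P_atm = P_top + ½ρv² + ρg·h_top.
P_top = 98050 − ½·1000·8.783² − 1000·9.8·1.660 = 43210 Pa.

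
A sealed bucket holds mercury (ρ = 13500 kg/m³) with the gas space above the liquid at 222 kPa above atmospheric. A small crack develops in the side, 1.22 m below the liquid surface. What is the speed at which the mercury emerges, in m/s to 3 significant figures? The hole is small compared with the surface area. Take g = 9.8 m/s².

Take point 1 at the surface (v₁ ≈ 0) and point 2 at the hole (at atmospheric pressure). Bernoulli: P₁ + ρg h = P_atm + ½ρv₂².
With P₁ − P_atm = 222000 Pa, v₂ = √(2gh + 2ΔP/ρ) = √(2·9.8·1.22 + 2·222000/13500) = 7.54 m/s.

v ≈ 7.54 m/s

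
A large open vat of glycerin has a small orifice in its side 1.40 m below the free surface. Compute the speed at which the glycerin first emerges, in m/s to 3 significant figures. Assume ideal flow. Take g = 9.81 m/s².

The surface is effectively still and both ends are open, so ½v² = gh and v = √(2·9.81·1.40) = 5.24 m/s.

v = 5.24 m/s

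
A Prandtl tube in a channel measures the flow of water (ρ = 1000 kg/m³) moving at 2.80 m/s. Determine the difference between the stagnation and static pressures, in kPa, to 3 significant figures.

Bernoulli between the free stream and the stagnation point: ½ρv² = P_stag − P_static.
ΔP = ½·1000·2.80² = 3920 Pa.

ΔP ≈ 3.92 kPa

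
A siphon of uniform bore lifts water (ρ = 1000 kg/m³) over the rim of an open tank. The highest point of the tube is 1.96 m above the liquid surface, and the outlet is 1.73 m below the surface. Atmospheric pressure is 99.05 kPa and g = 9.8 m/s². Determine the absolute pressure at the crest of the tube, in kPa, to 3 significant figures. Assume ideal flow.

62.9 kPa

Bernoulli surface→outlet gives ½v² = g·h_out, so v = √(2·9.8·1.73) = 5.82 m/s.
The bore is uniform, so the speed at the crest is the same v. Bernoulli surface→crest: P_atm = P_top + ½ρv² + ρg·h_top.
P_top = 99050 − ½·1000·5.82² − 1000·9.8·1.96 = 62900 Pa.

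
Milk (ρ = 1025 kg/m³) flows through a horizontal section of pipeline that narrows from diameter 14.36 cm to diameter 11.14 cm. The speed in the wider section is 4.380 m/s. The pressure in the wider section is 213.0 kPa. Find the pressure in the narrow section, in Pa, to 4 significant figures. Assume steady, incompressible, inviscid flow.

P₂ ≈ 195700 Pa

Continuity gives A₁v₁ = A₂v₂, so v₂ = (162.0 cm²)/(97.47 cm²) × 4.380 m/s = 7.278 m/s.
With no height change, Bernoulli's equation is P₁ + ½ρv₁² = P₂ + ½ρv₂².
P₂ = P₁ − ½ρ(v₂² − v₁²) = 213000 − ½·1025·(7.278² − 4.380²) = 213000 − 17310 = 195700 Pa.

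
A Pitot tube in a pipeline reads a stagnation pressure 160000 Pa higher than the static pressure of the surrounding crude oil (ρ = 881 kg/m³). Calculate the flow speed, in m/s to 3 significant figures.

19.1 m/s

The dynamic pressure equals the rise in static pressure at the stagnation point: ΔP = ½ρv².
v = √(2ΔP/ρ) = √(2·160000/881) = 19.1 m/s.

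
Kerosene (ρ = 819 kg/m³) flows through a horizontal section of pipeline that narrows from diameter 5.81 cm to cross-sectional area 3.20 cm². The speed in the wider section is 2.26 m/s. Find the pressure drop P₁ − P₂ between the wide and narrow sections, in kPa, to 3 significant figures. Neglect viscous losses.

By continuity, v₂ = v₁·A₁/A₂ = 2.26·(26.5/3.20) = 18.7 m/s.
Bernoulli (h₁ = h₂): P₁ − P₂ = ½ρ(v₂² − v₁²).
P₁ − P₂ = ½·819·(18.7² − 2.26²) = ½·819·345 = 141000 Pa.

ΔP = 141 kPa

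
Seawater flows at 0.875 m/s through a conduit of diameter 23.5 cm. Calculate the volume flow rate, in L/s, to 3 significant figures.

Q = 38.0 L/s

Q = A·v = 0.0434 m² × 0.875 m/s = 0.0380 m³/s.
Converting: 0.0380 m³/s × 1000 = 38.0 L/s.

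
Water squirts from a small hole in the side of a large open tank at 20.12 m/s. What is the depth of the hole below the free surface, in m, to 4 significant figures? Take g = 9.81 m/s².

For a small hole in a large open tank, ½v² = gh, giving h = v²/(2g).
h = 20.12²/(2·9.81) = 404.8/19.62 = 20.63 m.

h ≈ 20.63 m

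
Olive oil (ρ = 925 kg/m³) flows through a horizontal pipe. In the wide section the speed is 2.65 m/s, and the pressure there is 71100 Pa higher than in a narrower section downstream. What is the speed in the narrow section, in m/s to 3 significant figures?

Along the level pipe P + ½ρv² is conserved, hence v₂² = v₁² + 2(P₁ − P₂)/ρ.
v₂ = √(2.65² + 2·71100/925) = √(7.02 + 154) = 12.7 m/s.

v₂ ≈ 12.7 m/s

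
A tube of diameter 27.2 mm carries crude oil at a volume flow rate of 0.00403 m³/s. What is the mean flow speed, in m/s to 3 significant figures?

Q = 0.00403 m³/s = 0.00403 m³/s.
v = Q/A = 0.00403 / 0.000581 = 6.94 m/s.

v = 6.94 m/s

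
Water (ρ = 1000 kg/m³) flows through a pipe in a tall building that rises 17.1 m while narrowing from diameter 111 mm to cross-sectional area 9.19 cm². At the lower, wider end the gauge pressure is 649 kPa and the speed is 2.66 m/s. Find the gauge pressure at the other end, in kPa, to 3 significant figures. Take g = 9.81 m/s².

By continuity, v₂ = v₁·A₁/A₂ = 2.66·(96.8/9.19) = 28.0 m/s.
Energy conservation along the streamline gives P₂ = P₁ − ½ρ(v₂² − v₁²) − ρg(h₂ − h₁).
P₂ = 649000 + ½·1000·(2.66² − 28.0²) − 1000·9.81·(+17.1) = 649000 + (-389000) − (168000) = 92500 Pa.

P₂ = 92.5 kPa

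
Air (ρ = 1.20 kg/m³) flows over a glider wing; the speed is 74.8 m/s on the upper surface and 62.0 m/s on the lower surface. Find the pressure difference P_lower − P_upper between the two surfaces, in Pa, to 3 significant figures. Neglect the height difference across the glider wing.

The pressure is lower where the speed is higher: ΔP = ½ρ(v_up² − v_low²).
ΔP = ½·1.20·(74.8² − 62.0²) = 1050 Pa.

ΔP ≈ 1050 Pa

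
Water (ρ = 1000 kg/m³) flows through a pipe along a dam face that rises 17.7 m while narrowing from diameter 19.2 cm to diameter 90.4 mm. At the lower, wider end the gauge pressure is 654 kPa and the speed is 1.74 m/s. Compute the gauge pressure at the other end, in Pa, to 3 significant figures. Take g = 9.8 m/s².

By continuity, v₂ = v₁·A₁/A₂ = 1.74·(290/64.2) = 7.85 m/s.
Energy conservation along the streamline gives P₂ = P₁ − ½ρ(v₂² − v₁²) − ρg(h₂ − h₁).
P₂ = 654000 + ½·1000·(1.74² − 7.85²) − 1000·9.8·(+17.7) = 654000 + (-29300) − (173000) = 451000 Pa.

P₂ = 451000 Pa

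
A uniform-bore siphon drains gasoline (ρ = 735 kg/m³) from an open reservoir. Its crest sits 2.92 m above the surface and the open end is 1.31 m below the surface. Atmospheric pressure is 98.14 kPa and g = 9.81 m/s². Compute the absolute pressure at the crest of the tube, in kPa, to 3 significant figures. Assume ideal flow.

From the surface to the outlet (both open to atmosphere, surface at rest): v = √(2g·h_out) = √(2·9.81·1.31) = 5.07 m/s.
Continuity keeps v the same throughout the tube; from surface to crest, P_atm + 0 = P_top + ½ρv² + ρg·h_top.
P_top = 98140 − ½·735·5.07² − 735·9.81·2.92 = 67600 Pa.

P_top = 67.6 kPa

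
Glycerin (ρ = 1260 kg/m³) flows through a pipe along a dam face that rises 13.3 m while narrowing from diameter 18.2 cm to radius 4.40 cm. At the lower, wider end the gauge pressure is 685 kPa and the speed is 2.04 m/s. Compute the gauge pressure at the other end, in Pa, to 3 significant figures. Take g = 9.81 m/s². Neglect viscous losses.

P₂ ≈ 475000 Pa

Continuity gives A₁v₁ = A₂v₂, so v₂ = (260 cm²)/(60.8 cm²) × 2.04 m/s = 8.73 m/s.
Applying Bernoulli between the two ends and solving for P₂: P₂ = P₁ + ½ρ(v₁² − v₂²) − ρgΔh.
P₂ = 685000 + ½·1260·(2.04² − 8.73²) − 1260·9.81·(+13.3) = 685000 + (-45300) − (164000) = 475000 Pa.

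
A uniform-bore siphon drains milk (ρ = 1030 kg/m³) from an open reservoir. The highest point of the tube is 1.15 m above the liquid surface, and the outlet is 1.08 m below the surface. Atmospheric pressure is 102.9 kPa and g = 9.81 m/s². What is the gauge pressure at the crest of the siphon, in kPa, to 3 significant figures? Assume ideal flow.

The outlet speed comes from Torricelli: v = √(2g·1.08) = 4.60 m/s.
With constant cross-section the crest speed equals v; applying Bernoulli from the surface up to the crest, P_top = P_atm − ½ρv² − ρg·h_top.
P_top = 102900 − ½·1030·4.60² − 1030·9.81·1.15 = 80400 Pa. So P_gauge = P_top − P_atm = -22500 Pa.

P_gauge ≈ -22.5 kPa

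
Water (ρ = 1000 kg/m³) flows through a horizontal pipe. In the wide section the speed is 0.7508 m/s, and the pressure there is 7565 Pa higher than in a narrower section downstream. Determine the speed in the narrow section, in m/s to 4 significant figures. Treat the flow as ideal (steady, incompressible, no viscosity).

Along the level pipe P + ½ρv² is conserved, hence v₂² = v₁² + 2(P₁ − P₂)/ρ.
v₂ = √(0.7508² + 2·7565/1000) = √(0.5637 + 15.13) = 3.962 m/s.

v₂ = 3.962 m/s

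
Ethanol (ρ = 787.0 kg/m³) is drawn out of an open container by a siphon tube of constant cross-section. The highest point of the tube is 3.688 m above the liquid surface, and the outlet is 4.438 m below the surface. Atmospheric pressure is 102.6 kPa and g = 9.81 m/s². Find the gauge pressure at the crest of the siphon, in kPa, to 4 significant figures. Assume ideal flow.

P_gauge ≈ -62.74 kPa

Bernoulli surface→outlet gives ½v² = g·h_out, so v = √(2·9.81·4.438) = 9.331 m/s.
The bore is uniform, so the speed at the crest is the same v. Bernoulli surface→crest: P_atm = P_top + ½ρv² + ρg·h_top.
P_top = 102600 − ½·787.0·9.331² − 787.0·9.81·3.688 = 39860 Pa. So P_gauge = P_top − P_atm = -62740 Pa.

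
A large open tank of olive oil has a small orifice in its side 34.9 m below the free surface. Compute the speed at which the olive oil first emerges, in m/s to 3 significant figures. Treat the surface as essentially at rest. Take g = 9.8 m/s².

v ≈ 26.2 m/s

The surface is effectively still and both ends are open, so ½v² = gh and v = √(2·9.8·34.9) = 26.2 m/s.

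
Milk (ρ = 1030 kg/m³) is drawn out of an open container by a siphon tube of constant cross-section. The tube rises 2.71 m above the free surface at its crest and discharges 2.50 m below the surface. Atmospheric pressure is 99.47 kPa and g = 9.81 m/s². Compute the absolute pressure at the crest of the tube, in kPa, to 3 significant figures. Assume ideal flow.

P_top ≈ 46.8 kPa

The outlet speed comes from Torricelli: v = √(2g·2.50) = 7.00 m/s.
Continuity keeps v the same throughout the tube; from surface to crest, P_atm + 0 = P_top + ½ρv² + ρg·h_top.
P_top = 99470 − ½·1030·7.00² − 1030·9.81·2.71 = 46800 Pa.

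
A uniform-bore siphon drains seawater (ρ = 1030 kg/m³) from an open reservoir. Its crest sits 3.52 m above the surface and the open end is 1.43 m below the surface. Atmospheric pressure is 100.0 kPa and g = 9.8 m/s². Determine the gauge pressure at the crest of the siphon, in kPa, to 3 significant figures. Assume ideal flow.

Bernoulli surface→outlet gives ½v² = g·h_out, so v = √(2·9.8·1.43) = 5.29 m/s.
The bore is uniform, so the speed at the crest is the same v. Bernoulli surface→crest: P_atm = P_top + ½ρv² + ρg·h_top.
P_top = 100000 − ½·1030·5.29² − 1030·9.8·3.52 = 50000 Pa. So P_gauge = P_top − P_atm = -50000 Pa.

P_gauge ≈ -50.0 kPa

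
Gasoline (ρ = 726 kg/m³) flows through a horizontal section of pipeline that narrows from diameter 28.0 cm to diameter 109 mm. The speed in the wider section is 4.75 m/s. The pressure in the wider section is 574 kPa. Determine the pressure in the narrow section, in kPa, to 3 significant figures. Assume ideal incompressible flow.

P₂ = 226 kPa

Continuity gives A₁v₁ = A₂v₂, so v₂ = (616 cm²)/(93.3 cm²) × 4.75 m/s = 31.3 m/s.
Bernoulli (h₁ = h₂): P₁ − P₂ = ½ρ(v₂² − v₁²).
P₂ = P₁ − ½ρ(v₂² − v₁²) = 574000 − ½·726·(31.3² − 4.75²) = 574000 − 348000 = 226000 Pa.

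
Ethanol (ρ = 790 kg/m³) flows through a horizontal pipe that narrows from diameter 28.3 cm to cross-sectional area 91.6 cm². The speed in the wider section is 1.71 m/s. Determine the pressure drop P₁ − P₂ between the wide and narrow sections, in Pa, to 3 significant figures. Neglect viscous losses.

ΔP = 53300 Pa

By continuity, v₂ = v₁·A₁/A₂ = 1.71·(629/91.6) = 11.7 m/s.
The pipe is horizontal, so Bernoulli reduces to P₁ + ½ρv₁² = P₂ + ½ρv₂².
P₁ − P₂ = ½·790·(11.7² − 1.71²) = ½·790·135 = 53300 Pa.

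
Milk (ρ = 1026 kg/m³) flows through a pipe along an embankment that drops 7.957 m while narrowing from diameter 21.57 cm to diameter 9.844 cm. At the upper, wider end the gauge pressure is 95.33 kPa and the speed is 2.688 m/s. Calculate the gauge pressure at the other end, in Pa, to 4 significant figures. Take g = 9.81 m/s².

The volume flow rate is constant, so v₂ = (A₁/A₂)v₁ = (365.4/76.11)·2.688 = 12.91 m/s.
Applying Bernoulli between the two ends and solving for P₂: P₂ = P₁ + ½ρ(v₁² − v₂²) − ρgΔh.
P₂ = 95330 + ½·1026·(2.688² − 12.91²) − 1026·9.81·(−7.957) = 95330 + (-81740) − (-80090) = 93680 Pa.

P₂ ≈ 93680 Pa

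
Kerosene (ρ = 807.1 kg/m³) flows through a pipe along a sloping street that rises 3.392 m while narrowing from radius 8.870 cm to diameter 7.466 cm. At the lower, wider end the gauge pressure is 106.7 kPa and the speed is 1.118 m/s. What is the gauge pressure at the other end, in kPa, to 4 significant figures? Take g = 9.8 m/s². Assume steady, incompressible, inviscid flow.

Mass conservation (A₁v₁ = A₂v₂) gives v₂ = 1.118 × 247.2/43.78 = 6.312 m/s.
Applying Bernoulli between the two ends and solving for P₂: P₂ = P₁ + ½ρ(v₁² − v₂²) − ρgΔh.
P₂ = 106700 + ½·807.1·(1.118² − 6.312²) − 807.1·9.8·(+3.392) = 106700 + (-15570) − (26830) = 64300 Pa.

64.30 kPa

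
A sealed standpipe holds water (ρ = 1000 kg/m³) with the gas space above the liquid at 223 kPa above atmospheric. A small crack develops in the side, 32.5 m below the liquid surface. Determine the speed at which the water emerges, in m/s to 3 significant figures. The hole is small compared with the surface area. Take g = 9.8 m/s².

v ≈ 32.9 m/s

Take point 1 at the surface (v₁ ≈ 0) and point 2 at the hole (at atmospheric pressure). Bernoulli: P₁ + ρg h = P_atm + ½ρv₂².
With P₁ − P_atm = 223000 Pa, v₂ = √(2gh + 2ΔP/ρ) = √(2·9.8·32.5 + 2·223000/1000) = 32.9 m/s.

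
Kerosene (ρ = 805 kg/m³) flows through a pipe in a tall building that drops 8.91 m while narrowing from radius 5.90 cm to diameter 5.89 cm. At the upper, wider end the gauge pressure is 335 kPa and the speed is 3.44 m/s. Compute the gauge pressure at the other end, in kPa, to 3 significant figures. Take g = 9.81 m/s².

The volume flow rate is constant, so v₂ = (A₁/A₂)v₁ = (109/27.2)·3.44 = 13.8 m/s.
Applying Bernoulli between the two ends and solving for P₂: P₂ = P₁ + ½ρ(v₁² − v₂²) − ρgΔh.
P₂ = 335000 + ½·805·(3.44² − 13.8²) − 805·9.81·(−8.91) = 335000 + (-72000) − (-70400) = 333000 Pa.

P₂ ≈ 333 kPa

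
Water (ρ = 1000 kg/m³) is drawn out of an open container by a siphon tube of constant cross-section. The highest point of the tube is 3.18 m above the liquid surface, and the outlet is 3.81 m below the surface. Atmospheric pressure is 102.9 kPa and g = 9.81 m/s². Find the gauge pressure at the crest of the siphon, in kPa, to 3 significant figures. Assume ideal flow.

From the surface to the outlet (both open to atmosphere, surface at rest): v = √(2g·h_out) = √(2·9.81·3.81) = 8.65 m/s.
Continuity keeps v the same throughout the tube; from surface to crest, P_atm + 0 = P_top + ½ρv² + ρg·h_top.
P_top = 102900 − ½·1000·8.65² − 1000·9.81·3.18 = 34300 Pa. So P_gauge = P_top − P_atm = -68600 Pa.

P_gauge ≈ -68.6 kPa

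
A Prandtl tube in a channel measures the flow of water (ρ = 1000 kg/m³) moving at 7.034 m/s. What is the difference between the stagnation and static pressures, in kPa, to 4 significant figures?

24.74 kPa

At the stagnation point the flow is brought to rest, so Bernoulli gives P_stag − P_static = ½ρv².
ΔP = ½·1000·7.034² = 24740 Pa.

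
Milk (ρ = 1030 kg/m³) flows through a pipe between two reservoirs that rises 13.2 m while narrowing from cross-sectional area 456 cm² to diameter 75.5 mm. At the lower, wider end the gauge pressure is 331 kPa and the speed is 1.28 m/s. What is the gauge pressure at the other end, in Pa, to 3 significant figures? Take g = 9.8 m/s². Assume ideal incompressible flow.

P₂ = 111000 Pa

The volume flow rate is constant, so v₂ = (A₁/A₂)v₁ = (456/44.8)·1.28 = 13.0 m/s.
Energy conservation along the streamline gives P₂ = P₁ − ½ρ(v₂² − v₁²) − ρg(h₂ − h₁).
P₂ = 331000 + ½·1030·(1.28² − 13.0²) − 1030·9.8·(+13.2) = 331000 + (-86700) − (133000) = 111000 Pa.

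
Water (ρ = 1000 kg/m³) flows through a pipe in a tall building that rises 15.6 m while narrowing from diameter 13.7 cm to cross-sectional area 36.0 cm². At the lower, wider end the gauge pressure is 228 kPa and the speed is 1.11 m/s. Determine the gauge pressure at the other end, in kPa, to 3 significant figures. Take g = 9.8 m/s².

P₂ = 65.4 kPa

Mass conservation (A₁v₁ = A₂v₂) gives v₂ = 1.11 × 147/36.0 = 4.55 m/s.
Applying Bernoulli between the two ends and solving for P₂: P₂ = P₁ + ½ρ(v₁² − v₂²) − ρgΔh.
P₂ = 228000 + ½·1000·(1.11² − 4.55²) − 1000·9.8·(+15.6) = 228000 + (-9710) − (153000) = 65400 Pa.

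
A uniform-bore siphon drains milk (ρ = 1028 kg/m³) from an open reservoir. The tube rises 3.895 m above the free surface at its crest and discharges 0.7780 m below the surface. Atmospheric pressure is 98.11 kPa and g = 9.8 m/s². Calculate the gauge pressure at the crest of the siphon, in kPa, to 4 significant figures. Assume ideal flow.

P_gauge ≈ -47.08 kPa

The outlet speed comes from Torricelli: v = √(2g·0.7780) = 3.905 m/s.
Continuity keeps v the same throughout the tube; from surface to crest, P_atm + 0 = P_top + ½ρv² + ρg·h_top.
P_top = 98110 − ½·1028·3.905² − 1028·9.8·3.895 = 51030 Pa. So P_gauge = P_top − P_atm = -47080 Pa.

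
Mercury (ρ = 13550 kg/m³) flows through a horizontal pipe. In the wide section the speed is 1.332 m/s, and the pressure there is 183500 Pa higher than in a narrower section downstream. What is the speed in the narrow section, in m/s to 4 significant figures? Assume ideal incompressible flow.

With h₁ = h₂, rearranging Bernoulli gives v₂ = √(v₁² + 2ΔP/ρ).
v₂ = √(1.332² + 2·183500/13550) = √(1.774 + 27.08) = 5.372 m/s.

v₂ ≈ 5.372 m/s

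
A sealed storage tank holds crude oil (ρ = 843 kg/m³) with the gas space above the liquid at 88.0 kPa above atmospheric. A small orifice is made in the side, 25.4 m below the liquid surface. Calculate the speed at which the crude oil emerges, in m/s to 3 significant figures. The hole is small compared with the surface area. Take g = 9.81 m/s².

Take point 1 at the surface (v₁ ≈ 0) and point 2 at the hole (at atmospheric pressure). Bernoulli: P₁ + ρg h = P_atm + ½ρv₂².
With P₁ − P_atm = 88000 Pa, v₂ = √(2gh + 2ΔP/ρ) = √(2·9.81·25.4 + 2·88000/843) = 26.6 m/s.

v ≈ 26.6 m/s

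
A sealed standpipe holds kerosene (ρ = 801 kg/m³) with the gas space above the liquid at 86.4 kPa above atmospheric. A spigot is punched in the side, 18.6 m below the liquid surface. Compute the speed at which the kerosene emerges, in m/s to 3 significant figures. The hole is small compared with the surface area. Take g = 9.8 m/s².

v ≈ 24.1 m/s

Take point 1 at the surface (v₁ ≈ 0) and point 2 at the hole (at atmospheric pressure). Bernoulli: P₁ + ρg h = P_atm + ½ρv₂².
With P₁ − P_atm = 86400 Pa, v₂ = √(2gh + 2ΔP/ρ) = √(2·9.8·18.6 + 2·86400/801) = 24.1 m/s.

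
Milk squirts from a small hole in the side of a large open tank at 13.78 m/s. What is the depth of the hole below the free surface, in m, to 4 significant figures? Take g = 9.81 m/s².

Inverting v = √(2gh) gives h = v² / 2g.
h = 13.78²/(2·9.81) = 189.9/19.62 = 9.678 m.

9.678 m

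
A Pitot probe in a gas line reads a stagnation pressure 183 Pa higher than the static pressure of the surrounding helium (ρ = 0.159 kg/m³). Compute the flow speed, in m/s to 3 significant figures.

The dynamic pressure equals the rise in static pressure at the stagnation point: ΔP = ½ρv².
v = √(2ΔP/ρ) = √(2·183/0.159) = 48.0 m/s.

v = 48.0 m/s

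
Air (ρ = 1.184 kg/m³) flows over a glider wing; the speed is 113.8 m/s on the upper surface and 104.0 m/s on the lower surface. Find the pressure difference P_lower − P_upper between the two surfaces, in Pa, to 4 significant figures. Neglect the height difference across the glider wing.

1264 Pa

The pressure is lower where the speed is higher: ΔP = ½ρ(v_up² − v_low²).
ΔP = ½·1.184·(113.8² − 104.0²) = 1264 Pa.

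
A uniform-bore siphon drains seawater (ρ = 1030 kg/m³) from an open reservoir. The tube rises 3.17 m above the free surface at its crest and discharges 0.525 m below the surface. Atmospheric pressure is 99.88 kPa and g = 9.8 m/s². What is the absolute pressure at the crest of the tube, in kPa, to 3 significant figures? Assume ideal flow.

Bernoulli surface→outlet gives ½v² = g·h_out, so v = √(2·9.8·0.525) = 3.21 m/s.
Continuity keeps v the same throughout the tube; from surface to crest, P_atm + 0 = P_top + ½ρv² + ρg·h_top.
P_top = 99880 − ½·1030·3.21² − 1030·9.8·3.17 = 62600 Pa.

P_top = 62.6 kPa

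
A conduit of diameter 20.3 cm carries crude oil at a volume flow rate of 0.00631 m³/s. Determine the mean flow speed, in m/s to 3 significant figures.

Q = 0.00631 m³/s = 0.00631 m³/s.
v = Q/A = 0.00631 / 0.0324 = 0.195 m/s.

v ≈ 0.195 m/s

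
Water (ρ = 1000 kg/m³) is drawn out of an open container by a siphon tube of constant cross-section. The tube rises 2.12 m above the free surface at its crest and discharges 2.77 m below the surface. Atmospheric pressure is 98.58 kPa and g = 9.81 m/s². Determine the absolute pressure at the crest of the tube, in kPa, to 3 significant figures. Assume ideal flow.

From the surface to the outlet (both open to atmosphere, surface at rest): v = √(2g·h_out) = √(2·9.81·2.77) = 7.37 m/s.
With constant cross-section the crest speed equals v; applying Bernoulli from the surface up to the crest, P_top = P_atm − ½ρv² − ρg·h_top.
P_top = 98580 − ½·1000·7.37² − 1000·9.81·2.12 = 50600 Pa.

P_top = 50.6 kPa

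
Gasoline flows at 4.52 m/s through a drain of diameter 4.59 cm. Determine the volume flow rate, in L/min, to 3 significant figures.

Q = 449 L/min

Q = A·v = 0.00165 m² × 4.52 m/s = 0.00748 m³/s.
Converting: 0.00748 m³/s × 60000 = 449 L/min.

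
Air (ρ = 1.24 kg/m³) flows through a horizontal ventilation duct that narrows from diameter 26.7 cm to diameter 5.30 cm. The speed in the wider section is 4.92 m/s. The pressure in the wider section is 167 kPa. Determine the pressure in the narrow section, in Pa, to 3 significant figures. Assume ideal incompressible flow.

P₂ ≈ 157000 Pa

Continuity gives A₁v₁ = A₂v₂, so v₂ = (560 cm²)/(22.1 cm²) × 4.92 m/s = 125 m/s.
Bernoulli (h₁ = h₂): P₁ − P₂ = ½ρ(v₂² − v₁²).
P₂ = P₁ − ½ρ(v₂² − v₁²) = 167000 − ½·1.24·(125² − 4.92²) = 167000 − 9650 = 157000 Pa.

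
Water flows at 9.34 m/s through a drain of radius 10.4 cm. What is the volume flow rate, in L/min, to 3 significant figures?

Q = 19000 L/min

Q = A·v = 0.0340 m² × 9.34 m/s = 0.317 m³/s.
Converting: 0.317 m³/s × 60000 = 19000 L/min.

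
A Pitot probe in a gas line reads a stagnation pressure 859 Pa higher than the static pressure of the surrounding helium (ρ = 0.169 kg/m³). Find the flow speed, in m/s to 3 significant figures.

v ≈ 101 m/s

At the stagnation point the flow is brought to rest, so Bernoulli gives P_stag − P_static = ½ρv².
v = √(2ΔP/ρ) = √(2·859/0.169) = 101 m/s.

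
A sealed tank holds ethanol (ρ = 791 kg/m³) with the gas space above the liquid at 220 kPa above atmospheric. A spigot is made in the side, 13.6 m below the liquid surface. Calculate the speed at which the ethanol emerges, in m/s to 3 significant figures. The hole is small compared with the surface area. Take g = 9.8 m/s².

Take point 1 at the surface (v₁ ≈ 0) and point 2 at the hole (at atmospheric pressure). Bernoulli: P₁ + ρg h = P_atm + ½ρv₂².
With P₁ − P_atm = 220000 Pa, v₂ = √(2gh + 2ΔP/ρ) = √(2·9.8·13.6 + 2·220000/791) = 28.7 m/s.

v ≈ 28.7 m/s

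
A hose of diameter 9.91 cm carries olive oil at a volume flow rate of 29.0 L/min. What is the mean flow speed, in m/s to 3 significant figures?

Q = 29.0 L/min = 0.000483 m³/s.
v = Q/A = 0.000483 / 0.00771 = 0.0627 m/s.

v = 0.0627 m/s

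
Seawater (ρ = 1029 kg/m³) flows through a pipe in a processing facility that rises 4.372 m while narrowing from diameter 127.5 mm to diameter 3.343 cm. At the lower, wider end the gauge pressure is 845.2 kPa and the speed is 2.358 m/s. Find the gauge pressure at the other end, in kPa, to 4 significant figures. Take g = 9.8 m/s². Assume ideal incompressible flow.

P₂ = 198.7 kPa

Mass conservation (A₁v₁ = A₂v₂) gives v₂ = 2.358 × 127.7/8.777 = 34.30 m/s.
Bernoulli: P₁ + ½ρv₁² + ρg h₁ = P₂ + ½ρv₂² + ρg h₂, so P₂ = P₁ + ½ρ(v₁² − v₂²) − ρg(h₂ − h₁).
P₂ = 845200 + ½·1029·(2.358² − 34.30²) − 1029·9.8·(+4.372) = 845200 + (-602400) − (44090) = 198700 Pa.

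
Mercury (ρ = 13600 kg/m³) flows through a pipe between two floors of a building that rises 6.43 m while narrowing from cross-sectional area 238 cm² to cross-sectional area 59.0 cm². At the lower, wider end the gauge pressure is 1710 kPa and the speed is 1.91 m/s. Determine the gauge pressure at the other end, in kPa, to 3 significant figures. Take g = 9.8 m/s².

Mass conservation (A₁v₁ = A₂v₂) gives v₂ = 1.91 × 238/59.0 = 7.70 m/s.
Applying Bernoulli between the two ends and solving for P₂: P₂ = P₁ + ½ρ(v₁² − v₂²) − ρgΔh.
P₂ = 1710000 + ½·13600·(1.91² − 7.70²) − 13600·9.8·(+6.43) = 1710000 + (-379000) − (857000) = 474000 Pa.

474 kPa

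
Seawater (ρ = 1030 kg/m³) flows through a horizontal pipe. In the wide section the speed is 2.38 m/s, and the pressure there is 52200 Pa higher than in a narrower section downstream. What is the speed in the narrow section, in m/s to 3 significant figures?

v₂ ≈ 10.3 m/s

With h₁ = h₂, rearranging Bernoulli gives v₂ = √(v₁² + 2ΔP/ρ).
v₂ = √(2.38² + 2·52200/1030) = √(5.66 + 101) = 10.3 m/s.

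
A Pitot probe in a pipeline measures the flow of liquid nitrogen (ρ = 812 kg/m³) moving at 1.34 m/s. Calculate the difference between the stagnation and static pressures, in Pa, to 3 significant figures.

The dynamic pressure equals the rise in static pressure at the stagnation point: ΔP = ½ρv².
ΔP = ½·812·1.34² = 729 Pa.

729 Pa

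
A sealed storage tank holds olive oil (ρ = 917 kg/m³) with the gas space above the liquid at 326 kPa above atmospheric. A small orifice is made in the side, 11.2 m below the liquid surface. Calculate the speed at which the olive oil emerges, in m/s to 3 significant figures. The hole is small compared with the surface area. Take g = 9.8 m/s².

v ≈ 30.5 m/s

Take point 1 at the surface (v₁ ≈ 0) and point 2 at the hole (at atmospheric pressure). Bernoulli: P₁ + ρg h = P_atm + ½ρv₂².
With P₁ − P_atm = 326000 Pa, v₂ = √(2gh + 2ΔP/ρ) = √(2·9.8·11.2 + 2·326000/917) = 30.5 m/s.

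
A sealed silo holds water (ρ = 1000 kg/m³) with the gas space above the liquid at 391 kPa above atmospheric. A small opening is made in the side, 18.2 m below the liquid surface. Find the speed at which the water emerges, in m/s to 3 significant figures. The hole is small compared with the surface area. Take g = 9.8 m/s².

Take point 1 at the surface (v₁ ≈ 0) and point 2 at the hole (at atmospheric pressure). Bernoulli: P₁ + ρg h = P_atm + ½ρv₂².
With P₁ − P_atm = 391000 Pa, v₂ = √(2gh + 2ΔP/ρ) = √(2·9.8·18.2 + 2·391000/1000) = 33.7 m/s.

33.7 m/s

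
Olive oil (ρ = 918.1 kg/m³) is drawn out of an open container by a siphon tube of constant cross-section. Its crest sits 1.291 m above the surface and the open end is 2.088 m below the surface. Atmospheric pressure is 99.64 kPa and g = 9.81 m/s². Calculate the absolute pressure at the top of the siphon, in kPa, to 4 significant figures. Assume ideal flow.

Bernoulli surface→outlet gives ½v² = g·h_out, so v = √(2·9.81·2.088) = 6.401 m/s.
The bore is uniform, so the speed at the crest is the same v. Bernoulli surface→crest: P_atm = P_top + ½ρv² + ρg·h_top.
P_top = 99640 − ½·918.1·6.401² − 918.1·9.81·1.291 = 69210 Pa.

P_top = 69.21 kPa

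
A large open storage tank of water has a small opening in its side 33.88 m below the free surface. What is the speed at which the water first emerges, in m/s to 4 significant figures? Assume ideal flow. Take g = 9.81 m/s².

Bernoulli from surface to hole (P equal, v_surface ≈ 0): v = √(2gh) = √(2×9.81×33.88) = 25.78 m/s.

v ≈ 25.78 m/s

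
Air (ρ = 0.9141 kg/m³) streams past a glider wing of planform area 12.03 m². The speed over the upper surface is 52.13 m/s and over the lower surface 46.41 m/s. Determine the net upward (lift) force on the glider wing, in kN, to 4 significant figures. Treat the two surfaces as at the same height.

3.099 kN

From P + ½ρv² = const at equal height, P_low − P_up = ½ρ(v_up² − v_low²).
ΔP = ½·0.9141·(52.13² − 46.41²) = 257.6 Pa.
Lift = ΔP · A = 257.6 × 12.03 = 3099 N.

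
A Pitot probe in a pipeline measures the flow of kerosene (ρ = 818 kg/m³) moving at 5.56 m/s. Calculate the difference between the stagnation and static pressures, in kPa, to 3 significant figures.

Bernoulli between the free stream and the stagnation point: ½ρv² = P_stag − P_static.
ΔP = ½·818·5.56² = 12600 Pa.

12.6 kPa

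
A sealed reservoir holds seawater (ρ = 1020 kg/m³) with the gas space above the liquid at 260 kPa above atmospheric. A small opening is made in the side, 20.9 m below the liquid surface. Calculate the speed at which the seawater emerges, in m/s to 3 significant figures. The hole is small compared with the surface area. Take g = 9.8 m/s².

v = 30.3 m/s

Take point 1 at the surface (v₁ ≈ 0) and point 2 at the hole (at atmospheric pressure). Bernoulli: P₁ + ρg h = P_atm + ½ρv₂².
With P₁ − P_atm = 260000 Pa, v₂ = √(2gh + 2ΔP/ρ) = √(2·9.8·20.9 + 2·260000/1020) = 30.3 m/s.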